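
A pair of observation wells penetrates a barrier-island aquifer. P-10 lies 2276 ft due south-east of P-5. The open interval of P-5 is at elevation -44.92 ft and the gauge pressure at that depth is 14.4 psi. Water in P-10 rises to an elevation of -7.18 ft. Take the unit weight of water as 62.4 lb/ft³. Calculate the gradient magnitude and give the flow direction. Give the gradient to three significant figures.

Pressure head at P-5: ψ = 144·P/γ = 144 × 14.4 / 62.4 = 33.23 ft.
Total head at P-5: h = z + ψ = -44.92 + 33.23 = -11.69 ft.
Total head at P-10: h = -7.18 ft (water level in the piezometer is the total head).
Head difference: h(P-5) − h(P-10) = -11.69 − (-7.18) = -4.51 ft.
Hydraulic gradient: i = |Δh| / L = 4.51 / 2276 = 0.00198.
Flow is from higher to lower head: from P-10 toward P-5, i.e. toward the north-west.

i ≈ 0.00198; groundwater flows toward the north-west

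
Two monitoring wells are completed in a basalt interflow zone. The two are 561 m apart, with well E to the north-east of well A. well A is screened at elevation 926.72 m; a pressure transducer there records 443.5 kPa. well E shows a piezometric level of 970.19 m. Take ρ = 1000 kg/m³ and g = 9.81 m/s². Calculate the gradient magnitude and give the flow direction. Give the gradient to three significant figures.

Pressure head at well A: ψ = P/(ρg) = 443.5×1000 / (1000 × 9.81) = 45.21 m.
Total head at well A: h = z + ψ = 926.72 + 45.21 = 971.93 m.
Total head at well E: h = 970.19 m (water level in the piezometer is the total head).
Head difference: h(well A) − h(well E) = 971.93 − 970.19 = 1.74 m.
Hydraulic gradient: i = |Δh| / L = 1.74 / 561 = 0.00310.
Flow is from higher to lower head: from well A toward well E, i.e. toward the north-east.

i ≈ 0.00310; groundwater flows toward the north-east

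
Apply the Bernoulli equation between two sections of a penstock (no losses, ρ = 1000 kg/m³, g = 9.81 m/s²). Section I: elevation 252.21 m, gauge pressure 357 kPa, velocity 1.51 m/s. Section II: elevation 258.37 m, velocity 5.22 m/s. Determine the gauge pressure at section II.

P₂ ≈ 284 kPa

Pressure head at I: ψ₁ = P₁/(ρg) = 357×1000 / (1000 × 9.81) = 36.39 m.
Velocity heads: v₁²/2g = 1.51²/19.62 = 0.116 m; v₂²/2g = 5.22²/19.62 = 1.389 m.
Total head H = z₁ + ψ₁ + v₁²/2g = 252.21 + 36.39 + 0.116 = 288.72 m.
ψ₂ = H − z₂ − v₂²/2g = 288.72 − 258.37 − 1.389 = 28.96 m.
P₂ = ρgψ₂ = 1000 × 9.81 × 28.96 ≈ 284 kPa.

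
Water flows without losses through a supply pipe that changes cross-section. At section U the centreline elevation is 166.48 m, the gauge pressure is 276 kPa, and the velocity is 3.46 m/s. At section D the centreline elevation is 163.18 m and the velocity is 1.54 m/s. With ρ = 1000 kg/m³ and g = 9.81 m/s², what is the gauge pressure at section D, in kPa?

Pressure head at U: ψ₁ = P₁/(ρg) = 276×1000 / (1000 × 9.81) = 28.13 m.
Velocity heads: v₁²/2g = 3.46²/19.62 = 0.610 m; v₂²/2g = 1.54²/19.62 = 0.121 m.
Total head H = z₁ + ψ₁ + v₁²/2g = 166.48 + 28.13 + 0.610 = 195.22 m.
ψ₂ = H − z₂ − v₂²/2g = 195.22 − 163.18 − 0.121 = 31.92 m.
P₂ = ρgψ₂ = 1000 × 9.81 × 31.92 ≈ 313 kPa.

P₂ ≈ 313 kPa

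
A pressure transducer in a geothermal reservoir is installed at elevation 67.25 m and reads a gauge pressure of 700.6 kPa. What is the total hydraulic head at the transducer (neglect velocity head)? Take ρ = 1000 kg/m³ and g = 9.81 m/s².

ψ = P/(ρg) = 700.6×1000 / (1000 × 9.81) = 71.42 m.
h = z + ψ = 67.25 + 71.42 = 138.67 m.

h ≈ 138.67 m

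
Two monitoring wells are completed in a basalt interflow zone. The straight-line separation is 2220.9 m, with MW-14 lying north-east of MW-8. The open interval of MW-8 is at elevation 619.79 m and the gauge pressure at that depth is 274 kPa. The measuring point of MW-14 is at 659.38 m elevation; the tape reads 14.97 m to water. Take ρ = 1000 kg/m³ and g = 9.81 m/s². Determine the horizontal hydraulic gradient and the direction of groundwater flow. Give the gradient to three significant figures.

Pressure head at MW-8: ψ = P/(ρg) = 274×1000 / (1000 × 9.81) = 27.93 m.
Total head at MW-8: h = z + ψ = 619.79 + 27.93 = 647.72 m.
Total head at MW-14: h = 659.38 − 14.97 = 644.41 m.
Head difference: h(MW-8) − h(MW-14) = 647.72 − 644.41 = 3.31 m.
Hydraulic gradient: i = |Δh| / L = 3.31 / 2220.9 = 0.00149.
Flow is from higher to lower head: from MW-8 toward MW-14, i.e. toward the north-east.

i ≈ 0.00149; groundwater flows toward the north-east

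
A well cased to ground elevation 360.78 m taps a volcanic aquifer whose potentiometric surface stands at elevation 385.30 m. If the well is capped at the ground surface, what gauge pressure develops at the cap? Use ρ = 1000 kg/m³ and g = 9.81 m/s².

P ≈ 241 kPa

Head above the cap: Δh = 385.30 − 360.78 = 24.52 m.
P = ρgΔh = 1000 × 9.81 × 24.52 = 240541 Pa ≈ 241 kPa.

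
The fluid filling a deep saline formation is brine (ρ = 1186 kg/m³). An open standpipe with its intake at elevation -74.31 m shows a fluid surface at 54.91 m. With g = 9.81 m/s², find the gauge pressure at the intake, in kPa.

P ≈ 1500 kPa

Pressure head ψ = h − z = 54.91 − (-74.31) = 129.22 m.
P = ρgψ = 1186 × 9.81 × 129.22 = 1503431 Pa ≈ 1500 kPa.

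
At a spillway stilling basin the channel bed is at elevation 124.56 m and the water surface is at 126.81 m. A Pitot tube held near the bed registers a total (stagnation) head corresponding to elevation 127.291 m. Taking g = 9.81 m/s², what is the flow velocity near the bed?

Near the bed, under hydrostatic conditions, the piezometric head (z + ψ) equals the free-surface elevation, 126.81 m.
Velocity head = total − piezometric = 127.291 − 126.81 = 0.481 m.
v = √(2g·h_v) = √(2 × 9.81 × 0.481) = 3.07 m/s.

v ≈ 3.07 m/s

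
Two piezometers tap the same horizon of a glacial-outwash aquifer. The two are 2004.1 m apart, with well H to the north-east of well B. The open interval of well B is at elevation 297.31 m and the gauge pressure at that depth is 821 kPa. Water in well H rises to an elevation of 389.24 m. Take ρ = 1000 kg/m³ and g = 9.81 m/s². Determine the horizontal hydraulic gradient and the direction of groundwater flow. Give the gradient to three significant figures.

Pressure head at well B: ψ = P/(ρg) = 821×1000 / (1000 × 9.81) = 83.69 m.
Total head at well B: h = z + ψ = 297.31 + 83.69 = 381.00 m.
Total head at well H: h = 389.24 m (water level in the piezometer is the total head).
Head difference: h(well B) − h(well H) = 381.00 − 389.24 = -8.24 m.
Hydraulic gradient: i = |Δh| / L = 8.24 / 2004.1 = 0.00411.
Flow is from higher to lower head: from well H toward well B, i.e. toward the south-west.

i ≈ 0.00411; groundwater flows toward the south-west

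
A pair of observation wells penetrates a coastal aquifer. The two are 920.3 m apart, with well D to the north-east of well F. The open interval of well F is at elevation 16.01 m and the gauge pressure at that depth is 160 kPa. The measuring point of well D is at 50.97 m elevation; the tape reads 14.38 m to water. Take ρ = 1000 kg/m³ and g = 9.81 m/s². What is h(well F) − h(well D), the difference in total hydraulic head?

Δh ≈ -4.27 m

Pressure head at well F: ψ = P/(ρg) = 160×1000 / (1000 × 9.81) = 16.31 m.
Total head at well F: h = z + ψ = 16.01 + 16.31 = 32.32 m.
Total head at well D: h = 50.97 − 14.38 = 36.59 m.
Head difference: h(well F) − h(well D) = 32.32 − 36.59 = -4.27 m.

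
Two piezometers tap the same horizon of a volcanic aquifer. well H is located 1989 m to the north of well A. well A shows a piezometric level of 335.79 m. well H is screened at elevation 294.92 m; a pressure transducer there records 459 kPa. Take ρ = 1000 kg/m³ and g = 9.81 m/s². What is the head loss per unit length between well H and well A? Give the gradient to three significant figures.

i ≈ 0.00298 m/m

Total head at well A: h = 335.79 m (water level in the piezometer is the total head).
Pressure head at well H: ψ = P/(ρg) = 459×1000 / (1000 × 9.81) = 46.79 m.
Total head at well H: h = z + ψ = 294.92 + 46.79 = 341.71 m.
Head difference: h(well A) − h(well H) = 335.79 − 341.71 = -5.92 m.
Hydraulic gradient: i = |Δh| / L = 5.92 / 1989 = 0.00298.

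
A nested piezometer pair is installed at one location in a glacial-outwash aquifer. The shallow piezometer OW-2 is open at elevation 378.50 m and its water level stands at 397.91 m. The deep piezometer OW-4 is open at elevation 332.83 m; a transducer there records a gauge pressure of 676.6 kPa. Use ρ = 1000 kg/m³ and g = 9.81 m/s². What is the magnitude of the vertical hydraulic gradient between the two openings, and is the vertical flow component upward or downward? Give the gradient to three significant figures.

Total head at OW-2: h = 397.91 m (water level in the standpipe).
Pressure head at OW-4: ψ = P/(ρg) = 676.6×1000 / (1000 × 9.81) = 68.97 m.
Total head at OW-4: h = z + ψ = 332.83 + 68.97 = 401.80 m.
Δh = h(OW-2) − h(OW-4) = 397.91 − 401.80 = -3.89 m.
Vertical separation Δz = 378.50 − 332.83 = 45.67 m.
|i_v| = |Δh| / Δz = 3.89 / 45.67 = 0.0852.
Head is higher in the deep piezometer, so vertical flow is upward (discharge condition).

|i_v| ≈ 0.0852; vertical flow is upward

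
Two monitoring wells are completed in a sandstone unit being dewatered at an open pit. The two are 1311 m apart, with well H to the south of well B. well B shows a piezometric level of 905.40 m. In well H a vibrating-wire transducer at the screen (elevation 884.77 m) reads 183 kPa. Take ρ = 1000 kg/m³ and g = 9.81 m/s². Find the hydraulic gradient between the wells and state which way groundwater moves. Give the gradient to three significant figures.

Total head at well B: h = 905.40 m (water level in the piezometer is the total head).
Pressure head at well H: ψ = P/(ρg) = 183×1000 / (1000 × 9.81) = 18.65 m.
Total head at well H: h = z + ψ = 884.77 + 18.65 = 903.42 m.
Head difference: h(well B) − h(well H) = 905.40 − 903.42 = 1.98 m.
Hydraulic gradient: i = |Δh| / L = 1.98 / 1311 = 0.00151.
Flow is from higher to lower head: from well B toward well H, i.e. toward the south.

i ≈ 0.00151; groundwater flows toward the south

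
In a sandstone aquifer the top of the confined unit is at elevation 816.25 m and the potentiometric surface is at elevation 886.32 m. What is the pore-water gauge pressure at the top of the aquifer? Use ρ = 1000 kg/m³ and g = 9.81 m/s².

Pressure head at the aquifer top: ψ = h − z = 886.32 − 816.25 = 70.07 m.
P = ρgψ = 1000 × 9.81 × 70.07 = 687387 Pa ≈ 687 kPa.

P ≈ 687 kPa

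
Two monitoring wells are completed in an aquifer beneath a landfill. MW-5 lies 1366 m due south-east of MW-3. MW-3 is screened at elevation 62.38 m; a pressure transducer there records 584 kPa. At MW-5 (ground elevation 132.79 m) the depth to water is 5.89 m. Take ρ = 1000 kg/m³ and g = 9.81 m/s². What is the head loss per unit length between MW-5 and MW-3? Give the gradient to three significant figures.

Pressure head at MW-3: ψ = P/(ρg) = 584×1000 / (1000 × 9.81) = 59.53 m.
Total head at MW-3: h = z + ψ = 62.38 + 59.53 = 121.91 m.
Total head at MW-5: h = 132.79 − 5.89 = 126.90 m.
Head difference: h(MW-3) − h(MW-5) = 121.91 − 126.90 = -4.99 m.
Hydraulic gradient: i = |Δh| / L = 4.99 / 1366 = 0.00365.

i ≈ 0.00365 m/m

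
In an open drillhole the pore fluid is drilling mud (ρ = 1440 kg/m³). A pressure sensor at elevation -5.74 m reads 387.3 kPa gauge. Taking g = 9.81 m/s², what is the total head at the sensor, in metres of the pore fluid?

ψ = P/(ρg) = 387.3×1000 / (1440 × 9.81) = 27.42 m.
h = z + ψ = -5.74 + 27.42 = 21.68 m.

h ≈ 21.68 m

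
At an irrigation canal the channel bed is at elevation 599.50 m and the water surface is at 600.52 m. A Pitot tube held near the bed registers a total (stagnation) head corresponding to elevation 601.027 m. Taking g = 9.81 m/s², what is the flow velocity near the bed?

Near the bed, under hydrostatic conditions, the piezometric head (z + ψ) equals the free-surface elevation, 600.52 m.
Velocity head = total − piezometric = 601.027 − 600.52 = 0.507 m.
v = √(2g·h_v) = √(2 × 9.81 × 0.507) = 3.15 m/s.

v ≈ 3.15 m/s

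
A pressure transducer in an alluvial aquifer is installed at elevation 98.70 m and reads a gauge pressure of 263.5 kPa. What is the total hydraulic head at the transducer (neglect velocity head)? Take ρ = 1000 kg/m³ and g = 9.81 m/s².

ψ = P/(ρg) = 263.5×1000 / (1000 × 9.81) = 26.86 m.
h = z + ψ = 98.70 + 26.86 = 125.56 m.

h ≈ 125.56 m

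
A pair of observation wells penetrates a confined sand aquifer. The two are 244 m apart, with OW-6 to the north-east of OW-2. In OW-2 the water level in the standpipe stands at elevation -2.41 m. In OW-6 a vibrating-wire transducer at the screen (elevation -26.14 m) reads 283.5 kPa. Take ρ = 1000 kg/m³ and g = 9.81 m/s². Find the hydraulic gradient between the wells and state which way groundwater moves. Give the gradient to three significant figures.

Total head at OW-2: h = -2.41 m (water level in the piezometer is the total head).
Pressure head at OW-6: ψ = P/(ρg) = 283.5×1000 / (1000 × 9.81) = 28.90 m.
Total head at OW-6: h = z + ψ = -26.14 + 28.90 = 2.76 m.
Head difference: h(OW-2) − h(OW-6) = -2.41 − 2.76 = -5.17 m.
Hydraulic gradient: i = |Δh| / L = 5.17 / 244 = 0.0212.
Flow is from higher to lower head: from OW-6 toward OW-2, i.e. toward the south-west.

i ≈ 0.0212; groundwater flows toward the south-west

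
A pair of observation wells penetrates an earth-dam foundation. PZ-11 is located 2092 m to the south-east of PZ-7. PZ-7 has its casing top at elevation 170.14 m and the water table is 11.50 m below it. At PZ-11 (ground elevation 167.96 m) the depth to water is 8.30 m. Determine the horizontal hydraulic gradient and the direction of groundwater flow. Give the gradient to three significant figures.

Total head at PZ-7: h = 170.14 − 11.50 = 158.64 m.
Total head at PZ-11: h = 167.96 − 8.30 = 159.66 m.
Head difference: h(PZ-7) − h(PZ-11) = 158.64 − 159.66 = -1.02 m.
Hydraulic gradient: i = |Δh| / L = 1.02 / 2092 = 0.000488.
Flow is from higher to lower head: from PZ-11 toward PZ-7, i.e. toward the north-west.

i ≈ 0.000488; groundwater flows toward the north-west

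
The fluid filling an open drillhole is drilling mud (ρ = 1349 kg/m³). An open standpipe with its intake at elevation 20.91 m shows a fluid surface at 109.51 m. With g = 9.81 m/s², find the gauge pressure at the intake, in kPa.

Pressure head ψ = h − z = 109.51 − 20.91 = 88.60 m.
P = ρgψ = 1349 × 9.81 × 88.60 = 1172505 Pa ≈ 1170 kPa.

P ≈ 1170 kPa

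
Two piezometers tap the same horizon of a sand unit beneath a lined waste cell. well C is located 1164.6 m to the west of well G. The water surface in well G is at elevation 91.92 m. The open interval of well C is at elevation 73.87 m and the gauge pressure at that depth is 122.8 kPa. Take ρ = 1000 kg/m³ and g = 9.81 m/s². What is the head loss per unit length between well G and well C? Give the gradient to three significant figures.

i ≈ 0.00475 m/m

Total head at well G: h = 91.92 m (water level in the piezometer is the total head).
Pressure head at well C: ψ = P/(ρg) = 122.8×1000 / (1000 × 9.81) = 12.52 m.
Total head at well C: h = z + ψ = 73.87 + 12.52 = 86.39 m.
Head difference: h(well G) − h(well C) = 91.92 − 86.39 = 5.53 m.
Hydraulic gradient: i = |Δh| / L = 5.53 / 1164.6 = 0.00475.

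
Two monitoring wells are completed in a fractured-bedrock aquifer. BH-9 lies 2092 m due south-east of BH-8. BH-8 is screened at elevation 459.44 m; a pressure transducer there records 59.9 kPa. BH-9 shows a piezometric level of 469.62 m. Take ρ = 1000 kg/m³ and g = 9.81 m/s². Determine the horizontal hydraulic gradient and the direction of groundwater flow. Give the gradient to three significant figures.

i ≈ 0.00195; groundwater flows toward the north-west

Pressure head at BH-8: ψ = P/(ρg) = 59.9×1000 / (1000 × 9.81) = 6.11 m.
Total head at BH-8: h = z + ψ = 459.44 + 6.11 = 465.55 m.
Total head at BH-9: h = 469.62 m (water level in the piezometer is the total head).
Head difference: h(BH-8) − h(BH-9) = 465.55 − 469.62 = -4.07 m.
Hydraulic gradient: i = |Δh| / L = 4.07 / 2092 = 0.00195.
Flow is from higher to lower head: from BH-9 toward BH-8, i.e. toward the north-west.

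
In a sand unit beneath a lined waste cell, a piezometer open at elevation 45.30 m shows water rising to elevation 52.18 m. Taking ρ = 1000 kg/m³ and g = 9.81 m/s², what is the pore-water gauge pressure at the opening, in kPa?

P ≈ 67.5 kPa

Pressure head ψ = h − z = 52.18 − 45.30 = 6.88 m.
P = ρgψ = 1000 × 9.81 × 6.88 = 67493 Pa ≈ 67.5 kPa.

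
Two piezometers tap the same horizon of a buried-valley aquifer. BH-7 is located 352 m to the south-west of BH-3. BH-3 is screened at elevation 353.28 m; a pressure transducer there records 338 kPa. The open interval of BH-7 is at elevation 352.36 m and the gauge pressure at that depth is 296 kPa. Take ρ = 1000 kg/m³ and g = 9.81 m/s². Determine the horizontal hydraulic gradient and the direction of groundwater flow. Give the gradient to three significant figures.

i ≈ 0.0148; groundwater flows toward the south-west

Pressure head at BH-3: ψ = P/(ρg) = 338×1000 / (1000 × 9.81) = 34.45 m.
Total head at BH-3: h = z + ψ = 353.28 + 34.45 = 387.73 m.
Pressure head at BH-7: ψ = P/(ρg) = 296×1000 / (1000 × 9.81) = 30.17 m.
Total head at BH-7: h = z + ψ = 352.36 + 30.17 = 382.53 m.
Head difference: h(BH-3) − h(BH-7) = 387.73 − 382.53 = 5.20 m.
Hydraulic gradient: i = |Δh| / L = 5.20 / 352 = 0.0148.
Flow is from higher to lower head: from BH-3 toward BH-7, i.e. toward the south-west.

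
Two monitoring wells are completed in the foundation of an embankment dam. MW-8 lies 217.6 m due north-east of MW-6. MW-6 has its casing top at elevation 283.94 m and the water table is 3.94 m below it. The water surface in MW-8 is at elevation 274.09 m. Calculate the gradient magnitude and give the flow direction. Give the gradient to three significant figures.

Total head at MW-6: h = 283.94 − 3.94 = 280.00 m.
Total head at MW-8: h = 274.09 m (water level in the piezometer is the total head).
Head difference: h(MW-6) − h(MW-8) = 280.00 − 274.09 = 5.91 m.
Hydraulic gradient: i = |Δh| / L = 5.91 / 217.6 = 0.0272.
Flow is from higher to lower head: from MW-6 toward MW-8, i.e. toward the north-east.

i ≈ 0.0272; groundwater flows toward the north-east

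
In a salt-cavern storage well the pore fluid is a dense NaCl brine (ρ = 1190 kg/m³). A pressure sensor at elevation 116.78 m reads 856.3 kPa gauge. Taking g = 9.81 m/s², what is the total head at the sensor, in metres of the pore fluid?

ψ = P/(ρg) = 856.3×1000 / (1190 × 9.81) = 73.35 m.
h = z + ψ = 116.78 + 73.35 = 190.13 m.

h ≈ 190.13 m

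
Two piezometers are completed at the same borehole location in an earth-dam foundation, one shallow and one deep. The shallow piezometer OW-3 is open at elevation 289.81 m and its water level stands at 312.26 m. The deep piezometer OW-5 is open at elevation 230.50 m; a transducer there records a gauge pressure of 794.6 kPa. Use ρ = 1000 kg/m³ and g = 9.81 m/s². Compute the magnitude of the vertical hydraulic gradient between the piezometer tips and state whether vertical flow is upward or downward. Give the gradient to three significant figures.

|i_v| ≈ 0.0128; vertical flow is downward

Total head at OW-3: h = 312.26 m (water level in the standpipe).
Pressure head at OW-5: ψ = P/(ρg) = 794.6×1000 / (1000 × 9.81) = 81.00 m.
Total head at OW-5: h = z + ψ = 230.50 + 81.00 = 311.50 m.
Δh = h(OW-3) − h(OW-5) = 312.26 − 311.50 = 0.76 m.
Vertical separation Δz = 289.81 − 230.50 = 59.31 m.
|i_v| = |Δh| / Δz = 0.76 / 59.31 = 0.0128.
Head is higher in the shallow piezometer, so vertical flow is downward (recharge condition).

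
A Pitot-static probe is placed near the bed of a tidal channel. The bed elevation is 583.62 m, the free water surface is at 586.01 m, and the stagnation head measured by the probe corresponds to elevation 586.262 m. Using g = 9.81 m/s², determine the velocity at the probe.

v ≈ 2.22 m/s

Near the bed, under hydrostatic conditions, the piezometric head (z + ψ) equals the free-surface elevation, 586.01 m.
Velocity head = total − piezometric = 586.262 − 586.01 = 0.252 m.
v = √(2g·h_v) = √(2 × 9.81 × 0.252) = 2.22 m/s.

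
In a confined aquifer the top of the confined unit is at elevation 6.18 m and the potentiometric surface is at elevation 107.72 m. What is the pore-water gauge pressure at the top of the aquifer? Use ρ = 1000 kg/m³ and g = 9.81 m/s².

Pressure head at the aquifer top: ψ = h − z = 107.72 − 6.18 = 101.54 m.
P = ρgψ = 1000 × 9.81 × 101.54 = 996107 Pa ≈ 996 kPa.

P ≈ 996 kPa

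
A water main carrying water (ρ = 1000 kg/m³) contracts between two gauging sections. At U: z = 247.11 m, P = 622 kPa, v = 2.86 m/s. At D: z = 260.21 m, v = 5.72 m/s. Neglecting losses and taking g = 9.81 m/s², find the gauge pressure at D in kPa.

Pressure head at U: ψ₁ = P₁/(ρg) = 622×1000 / (1000 × 9.81) = 63.40 m.
Velocity heads: v₁²/2g = 2.86²/19.62 = 0.417 m; v₂²/2g = 5.72²/19.62 = 1.668 m.
Total head H = z₁ + ψ₁ + v₁²/2g = 247.11 + 63.40 + 0.417 = 310.93 m.
ψ₂ = H − z₂ − v₂²/2g = 310.93 − 260.21 − 1.668 = 49.05 m.
P₂ = ρgψ₂ = 1000 × 9.81 × 49.05 ≈ 481 kPa.

P₂ ≈ 481 kPa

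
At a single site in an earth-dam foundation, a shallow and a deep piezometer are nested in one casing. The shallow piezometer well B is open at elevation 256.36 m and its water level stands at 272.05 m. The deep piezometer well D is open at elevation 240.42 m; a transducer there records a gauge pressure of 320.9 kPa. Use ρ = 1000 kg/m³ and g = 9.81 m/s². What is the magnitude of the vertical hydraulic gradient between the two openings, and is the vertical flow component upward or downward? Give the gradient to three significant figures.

Total head at well B: h = 272.05 m (water level in the standpipe).
Pressure head at well D: ψ = P/(ρg) = 320.9×1000 / (1000 × 9.81) = 32.71 m.
Total head at well D: h = z + ψ = 240.42 + 32.71 = 273.13 m.
Δh = h(well B) − h(well D) = 272.05 − 273.13 = -1.08 m.
Vertical separation Δz = 256.36 − 240.42 = 15.94 m.
|i_v| = |Δh| / Δz = 1.08 / 15.94 = 0.0678.
Head is higher in the deep piezometer, so vertical flow is upward (discharge condition).

|i_v| ≈ 0.0678; vertical flow is upward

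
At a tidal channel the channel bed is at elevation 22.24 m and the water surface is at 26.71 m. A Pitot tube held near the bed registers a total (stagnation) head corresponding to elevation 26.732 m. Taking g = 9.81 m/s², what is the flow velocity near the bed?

v ≈ 0.657 m/s

Near the bed, under hydrostatic conditions, the piezometric head (z + ψ) equals the free-surface elevation, 26.71 m.
Velocity head = total − piezometric = 26.732 − 26.71 = 0.022 m.
v = √(2g·h_v) = √(2 × 9.81 × 0.022) = 0.657 m/s.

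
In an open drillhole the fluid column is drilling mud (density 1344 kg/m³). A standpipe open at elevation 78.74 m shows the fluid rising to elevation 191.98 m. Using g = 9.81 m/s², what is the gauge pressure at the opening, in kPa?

P ≈ 1490 kPa

Pressure head ψ = h − z = 191.98 − 78.74 = 113.24 m.
P = ρgψ = 1344 × 9.81 × 113.24 = 1493029 Pa ≈ 1490 kPa.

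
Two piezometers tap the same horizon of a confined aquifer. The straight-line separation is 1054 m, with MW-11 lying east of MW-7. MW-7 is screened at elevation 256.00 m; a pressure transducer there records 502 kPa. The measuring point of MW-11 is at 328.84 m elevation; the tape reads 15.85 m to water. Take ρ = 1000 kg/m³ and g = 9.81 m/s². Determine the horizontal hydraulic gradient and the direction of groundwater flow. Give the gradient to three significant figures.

Pressure head at MW-7: ψ = P/(ρg) = 502×1000 / (1000 × 9.81) = 51.17 m.
Total head at MW-7: h = z + ψ = 256.00 + 51.17 = 307.17 m.
Total head at MW-11: h = 328.84 − 15.85 = 312.99 m.
Head difference: h(MW-7) − h(MW-11) = 307.17 − 312.99 = -5.82 m.
Hydraulic gradient: i = |Δh| / L = 5.82 / 1054 = 0.00552.
Flow is from higher to lower head: from MW-11 toward MW-7, i.e. toward the west.

i ≈ 0.00552; groundwater flows toward the west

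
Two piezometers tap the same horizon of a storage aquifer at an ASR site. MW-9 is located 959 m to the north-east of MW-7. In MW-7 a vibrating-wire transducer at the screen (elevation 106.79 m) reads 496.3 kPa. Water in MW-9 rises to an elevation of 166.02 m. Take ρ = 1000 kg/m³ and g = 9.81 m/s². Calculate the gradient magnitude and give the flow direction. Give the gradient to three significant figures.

i ≈ 0.00901; groundwater flows toward the south-west

Pressure head at MW-7: ψ = P/(ρg) = 496.3×1000 / (1000 × 9.81) = 50.59 m.
Total head at MW-7: h = z + ψ = 106.79 + 50.59 = 157.38 m.
Total head at MW-9: h = 166.02 m (water level in the piezometer is the total head).
Head difference: h(MW-7) − h(MW-9) = 157.38 − 166.02 = -8.64 m.
Hydraulic gradient: i = |Δh| / L = 8.64 / 959 = 0.00901.
Flow is from higher to lower head: from MW-9 toward MW-7, i.e. toward the south-west.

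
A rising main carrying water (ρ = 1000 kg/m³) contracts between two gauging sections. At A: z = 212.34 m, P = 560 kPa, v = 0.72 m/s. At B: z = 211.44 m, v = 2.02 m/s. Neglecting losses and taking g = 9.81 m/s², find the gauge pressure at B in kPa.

P₂ ≈ 567 kPa

Pressure head at A: ψ₁ = P₁/(ρg) = 560×1000 / (1000 × 9.81) = 57.08 m.
Velocity heads: v₁²/2g = 0.72²/19.62 = 0.026 m; v₂²/2g = 2.02²/19.62 = 0.208 m.
Total head H = z₁ + ψ₁ + v₁²/2g = 212.34 + 57.08 + 0.026 = 269.45 m.
ψ₂ = H − z₂ − v₂²/2g = 269.45 − 211.44 − 0.208 = 57.80 m.
P₂ = ρgψ₂ = 1000 × 9.81 × 57.80 ≈ 567 kPa.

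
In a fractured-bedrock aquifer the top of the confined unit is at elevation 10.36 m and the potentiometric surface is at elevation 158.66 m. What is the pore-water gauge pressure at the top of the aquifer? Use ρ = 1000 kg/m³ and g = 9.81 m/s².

Pressure head at the aquifer top: ψ = h − z = 158.66 − 10.36 = 148.30 m.
P = ρgψ = 1000 × 9.81 × 148.30 = 1454823 Pa ≈ 1450 kPa.

P ≈ 1450 kPa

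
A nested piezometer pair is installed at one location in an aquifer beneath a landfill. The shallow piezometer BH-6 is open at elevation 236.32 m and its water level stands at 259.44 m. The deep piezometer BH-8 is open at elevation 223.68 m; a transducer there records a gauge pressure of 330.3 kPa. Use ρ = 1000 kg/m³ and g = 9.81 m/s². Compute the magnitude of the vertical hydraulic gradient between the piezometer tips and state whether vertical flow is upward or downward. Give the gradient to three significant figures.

|i_v| ≈ 0.165; vertical flow is downward

Total head at BH-6: h = 259.44 m (water level in the standpipe).
Pressure head at BH-8: ψ = P/(ρg) = 330.3×1000 / (1000 × 9.81) = 33.67 m.
Total head at BH-8: h = z + ψ = 223.68 + 33.67 = 257.35 m.
Δh = h(BH-6) − h(BH-8) = 259.44 − 257.35 = 2.09 m.
Vertical separation Δz = 236.32 − 223.68 = 12.64 m.
|i_v| = |Δh| / Δz = 2.09 / 12.64 = 0.165.
Head is higher in the shallow piezometer, so vertical flow is downward (recharge condition).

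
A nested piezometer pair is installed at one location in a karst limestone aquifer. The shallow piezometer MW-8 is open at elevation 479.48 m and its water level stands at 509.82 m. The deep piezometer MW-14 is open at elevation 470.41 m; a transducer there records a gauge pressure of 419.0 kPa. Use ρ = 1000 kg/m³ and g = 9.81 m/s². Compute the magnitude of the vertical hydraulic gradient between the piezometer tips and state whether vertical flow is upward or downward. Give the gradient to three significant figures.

|i_v| ≈ 0.364; vertical flow is upward

Total head at MW-8: h = 509.82 m (water level in the standpipe).
Pressure head at MW-14: ψ = P/(ρg) = 419.0×1000 / (1000 × 9.81) = 42.71 m.
Total head at MW-14: h = z + ψ = 470.41 + 42.71 = 513.12 m.
Δh = h(MW-8) − h(MW-14) = 509.82 − 513.12 = -3.30 m.
Vertical separation Δz = 479.48 − 470.41 = 9.07 m.
|i_v| = |Δh| / Δz = 3.30 / 9.07 = 0.364.
Head is higher in the deep piezometer, so vertical flow is upward (discharge condition).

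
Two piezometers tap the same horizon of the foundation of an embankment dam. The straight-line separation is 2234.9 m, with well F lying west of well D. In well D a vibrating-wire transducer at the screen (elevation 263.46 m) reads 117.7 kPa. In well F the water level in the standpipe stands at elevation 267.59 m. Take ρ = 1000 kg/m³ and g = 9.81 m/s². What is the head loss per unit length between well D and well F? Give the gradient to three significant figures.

Pressure head at well D: ψ = P/(ρg) = 117.7×1000 / (1000 × 9.81) = 12.00 m.
Total head at well D: h = z + ψ = 263.46 + 12.00 = 275.46 m.
Total head at well F: h = 267.59 m (water level in the piezometer is the total head).
Head difference: h(well D) − h(well F) = 275.46 − 267.59 = 7.87 m.
Hydraulic gradient: i = |Δh| / L = 7.87 / 2234.9 = 0.00352.

i ≈ 0.00352 m/m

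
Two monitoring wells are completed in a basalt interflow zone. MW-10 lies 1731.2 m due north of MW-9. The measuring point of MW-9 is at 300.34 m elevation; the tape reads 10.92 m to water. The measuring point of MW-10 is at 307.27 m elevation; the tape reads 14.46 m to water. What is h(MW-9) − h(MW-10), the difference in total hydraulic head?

Δh ≈ -3.39 m

Total head at MW-9: h = 300.34 − 10.92 = 289.42 m.
Total head at MW-10: h = 307.27 − 14.46 = 292.81 m.
Head difference: h(MW-9) − h(MW-10) = 289.42 − 292.81 = -3.39 m.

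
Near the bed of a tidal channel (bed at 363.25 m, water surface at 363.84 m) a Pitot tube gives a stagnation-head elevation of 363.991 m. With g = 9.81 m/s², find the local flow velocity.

v ≈ 1.72 m/s

Near the bed, under hydrostatic conditions, the piezometric head (z + ψ) equals the free-surface elevation, 363.84 m.
Velocity head = total − piezometric = 363.991 − 363.84 = 0.151 m.
v = √(2g·h_v) = √(2 × 9.81 × 0.151) = 1.72 m/s.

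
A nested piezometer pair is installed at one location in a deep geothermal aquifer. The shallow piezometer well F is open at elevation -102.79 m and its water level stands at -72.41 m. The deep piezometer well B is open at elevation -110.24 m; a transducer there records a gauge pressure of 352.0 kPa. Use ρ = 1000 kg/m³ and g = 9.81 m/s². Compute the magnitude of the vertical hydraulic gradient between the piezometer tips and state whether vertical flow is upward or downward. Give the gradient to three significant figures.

Total head at well F: h = -72.41 m (water level in the standpipe).
Pressure head at well B: ψ = P/(ρg) = 352.0×1000 / (1000 × 9.81) = 35.88 m.
Total head at well B: h = z + ψ = -110.24 + 35.88 = -74.36 m.
Δh = h(well F) − h(well B) = -72.41 − (-74.36) = 1.95 m.
Vertical separation Δz = -102.79 − (-110.24) = 7.45 m.
|i_v| = |Δh| / Δz = 1.95 / 7.45 = 0.262.
Head is higher in the shallow piezometer, so vertical flow is downward (recharge condition).

|i_v| ≈ 0.262; vertical flow is downward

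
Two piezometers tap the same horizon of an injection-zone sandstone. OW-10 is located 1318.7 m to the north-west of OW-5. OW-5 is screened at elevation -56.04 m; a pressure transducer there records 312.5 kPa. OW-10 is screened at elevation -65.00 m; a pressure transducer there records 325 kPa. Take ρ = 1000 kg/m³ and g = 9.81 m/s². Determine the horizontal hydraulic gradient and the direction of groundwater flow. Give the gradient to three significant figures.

i ≈ 0.00583; groundwater flows toward the north-west

Pressure head at OW-5: ψ = P/(ρg) = 312.5×1000 / (1000 × 9.81) = 31.86 m.
Total head at OW-5: h = z + ψ = -56.04 + 31.86 = -24.18 m.
Pressure head at OW-10: ψ = P/(ρg) = 325×1000 / (1000 × 9.81) = 33.13 m.
Total head at OW-10: h = z + ψ = -65.00 + 33.13 = -31.87 m.
Head difference: h(OW-5) − h(OW-10) = -24.18 − (-31.87) = 7.69 m.
Hydraulic gradient: i = |Δh| / L = 7.69 / 1318.7 = 0.00583.
Flow is from higher to lower head: from OW-5 toward OW-10, i.e. toward the north-west.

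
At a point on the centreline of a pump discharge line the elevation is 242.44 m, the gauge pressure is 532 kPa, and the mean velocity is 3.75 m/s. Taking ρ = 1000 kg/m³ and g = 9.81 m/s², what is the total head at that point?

Pressure head ψ = P/(ρg) = 532×1000 / (1000 × 9.81) = 54.23 m.
Velocity head = v²/(2g) = 3.75² / (2 × 9.81) = 0.717 m.
h = z + ψ + v²/(2g) = 242.44 + 54.23 + 0.717 = 297.39 m.

h ≈ 297.39 m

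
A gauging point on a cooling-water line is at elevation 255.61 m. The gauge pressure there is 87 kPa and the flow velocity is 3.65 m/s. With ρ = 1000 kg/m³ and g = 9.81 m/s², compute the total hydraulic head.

Pressure head ψ = P/(ρg) = 87×1000 / (1000 × 9.81) = 8.87 m.
Velocity head = v²/(2g) = 3.65² / (2 × 9.81) = 0.679 m.
h = z + ψ + v²/(2g) = 255.61 + 8.87 + 0.679 = 265.16 m.

h ≈ 265.16 m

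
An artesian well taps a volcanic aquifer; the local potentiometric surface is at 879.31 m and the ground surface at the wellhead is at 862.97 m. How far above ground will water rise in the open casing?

Water rises to the potentiometric surface, so the rise above ground = 879.31 − 862.97 = 16.34 m.

≈ 16.34 m above ground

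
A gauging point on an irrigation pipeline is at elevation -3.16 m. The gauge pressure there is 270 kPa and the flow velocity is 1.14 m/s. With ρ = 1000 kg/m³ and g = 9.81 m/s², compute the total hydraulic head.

Pressure head ψ = P/(ρg) = 270×1000 / (1000 × 9.81) = 27.52 m.
Velocity head = v²/(2g) = 1.14² / (2 × 9.81) = 0.066 m.
h = z + ψ + v²/(2g) = -3.16 + 27.52 + 0.066 = 24.43 m.

h ≈ 24.43 m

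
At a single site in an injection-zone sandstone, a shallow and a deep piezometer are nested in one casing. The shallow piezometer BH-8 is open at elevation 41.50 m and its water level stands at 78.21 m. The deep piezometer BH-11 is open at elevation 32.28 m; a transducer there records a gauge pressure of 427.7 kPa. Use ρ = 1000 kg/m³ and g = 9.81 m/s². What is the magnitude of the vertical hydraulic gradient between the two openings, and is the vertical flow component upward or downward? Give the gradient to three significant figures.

Total head at BH-8: h = 78.21 m (water level in the standpipe).
Pressure head at BH-11: ψ = P/(ρg) = 427.7×1000 / (1000 × 9.81) = 43.60 m.
Total head at BH-11: h = z + ψ = 32.28 + 43.60 = 75.88 m.
Δh = h(BH-8) − h(BH-11) = 78.21 − 75.88 = 2.33 m.
Vertical separation Δz = 41.50 − 32.28 = 9.22 m.
|i_v| = |Δh| / Δz = 2.33 / 9.22 = 0.253.
Head is higher in the shallow piezometer, so vertical flow is downward (recharge condition).

|i_v| ≈ 0.253; vertical flow is downward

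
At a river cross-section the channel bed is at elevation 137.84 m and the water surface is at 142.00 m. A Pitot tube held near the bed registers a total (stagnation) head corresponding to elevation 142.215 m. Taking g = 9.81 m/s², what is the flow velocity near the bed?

v ≈ 2.05 m/s

Near the bed, under hydrostatic conditions, the piezometric head (z + ψ) equals the free-surface elevation, 142.00 m.
Velocity head = total − piezometric = 142.215 − 142.00 = 0.215 m.
v = √(2g·h_v) = √(2 × 9.81 × 0.215) = 2.05 m/s.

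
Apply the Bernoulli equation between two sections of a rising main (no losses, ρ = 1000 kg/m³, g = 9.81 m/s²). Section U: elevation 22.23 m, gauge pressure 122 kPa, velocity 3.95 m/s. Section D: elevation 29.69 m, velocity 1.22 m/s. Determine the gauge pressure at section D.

P₂ ≈ 55.9 kPa

Pressure head at U: ψ₁ = P₁/(ρg) = 122×1000 / (1000 × 9.81) = 12.44 m.
Velocity heads: v₁²/2g = 3.95²/19.62 = 0.795 m; v₂²/2g = 1.22²/19.62 = 0.076 m.
Total head H = z₁ + ψ₁ + v₁²/2g = 22.23 + 12.44 + 0.795 = 35.47 m.
ψ₂ = H − z₂ − v₂²/2g = 35.47 − 29.69 − 0.076 = 5.70 m.
P₂ = ρgψ₂ = 1000 × 9.81 × 5.70 ≈ 55.9 kPa.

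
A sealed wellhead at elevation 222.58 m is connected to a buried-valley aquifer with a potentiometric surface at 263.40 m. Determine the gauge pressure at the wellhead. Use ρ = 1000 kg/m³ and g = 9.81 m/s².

P ≈ 400 kPa

Head above the cap: Δh = 263.40 − 222.58 = 40.82 m.
P = ρgΔh = 1000 × 9.81 × 40.82 = 400444 Pa ≈ 400 kPa.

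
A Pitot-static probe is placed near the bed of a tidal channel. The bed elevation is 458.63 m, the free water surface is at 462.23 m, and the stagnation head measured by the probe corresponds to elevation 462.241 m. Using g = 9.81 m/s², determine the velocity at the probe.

Near the bed, under hydrostatic conditions, the piezometric head (z + ψ) equals the free-surface elevation, 462.23 m.
Velocity head = total − piezometric = 462.241 − 462.23 = 0.011 m.
v = √(2g·h_v) = √(2 × 9.81 × 0.011) = 0.465 m/s.

v ≈ 0.465 m/s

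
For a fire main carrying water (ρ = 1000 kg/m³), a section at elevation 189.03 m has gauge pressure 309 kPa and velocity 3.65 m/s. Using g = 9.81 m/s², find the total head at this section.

h ≈ 221.21 m

Pressure head ψ = P/(ρg) = 309×1000 / (1000 × 9.81) = 31.50 m.
Velocity head = v²/(2g) = 3.65² / (2 × 9.81) = 0.679 m.
h = z + ψ + v²/(2g) = 189.03 + 31.50 + 0.679 = 221.21 m.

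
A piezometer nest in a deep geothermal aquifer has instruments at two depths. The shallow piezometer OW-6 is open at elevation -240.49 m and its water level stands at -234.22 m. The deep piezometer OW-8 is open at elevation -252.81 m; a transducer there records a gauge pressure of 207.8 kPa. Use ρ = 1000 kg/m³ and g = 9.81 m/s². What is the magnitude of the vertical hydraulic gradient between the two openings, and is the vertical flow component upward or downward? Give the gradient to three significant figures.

|i_v| ≈ 0.210; vertical flow is upward

Total head at OW-6: h = -234.22 m (water level in the standpipe).
Pressure head at OW-8: ψ = P/(ρg) = 207.8×1000 / (1000 × 9.81) = 21.18 m.
Total head at OW-8: h = z + ψ = -252.81 + 21.18 = -231.63 m.
Δh = h(OW-6) − h(OW-8) = -234.22 − (-231.63) = -2.59 m.
Vertical separation Δz = -240.49 − (-252.81) = 12.32 m.
|i_v| = |Δh| / Δz = 2.59 / 12.32 = 0.210.
Head is higher in the deep piezometer, so vertical flow is upward (discharge condition).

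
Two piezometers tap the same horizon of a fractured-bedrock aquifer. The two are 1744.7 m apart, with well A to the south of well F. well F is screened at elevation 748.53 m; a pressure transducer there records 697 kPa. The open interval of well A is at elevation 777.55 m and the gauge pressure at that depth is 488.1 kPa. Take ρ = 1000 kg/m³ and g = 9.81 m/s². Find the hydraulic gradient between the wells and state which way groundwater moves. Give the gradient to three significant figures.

i ≈ 0.00443; groundwater flows toward the north

Pressure head at well F: ψ = P/(ρg) = 697×1000 / (1000 × 9.81) = 71.05 m.
Total head at well F: h = z + ψ = 748.53 + 71.05 = 819.58 m.
Pressure head at well A: ψ = P/(ρg) = 488.1×1000 / (1000 × 9.81) = 49.76 m.
Total head at well A: h = z + ψ = 777.55 + 49.76 = 827.31 m.
Head difference: h(well F) − h(well A) = 819.58 − 827.31 = -7.73 m.
Hydraulic gradient: i = |Δh| / L = 7.73 / 1744.7 = 0.00443.
Flow is from higher to lower head: from well A toward well F, i.e. toward the north.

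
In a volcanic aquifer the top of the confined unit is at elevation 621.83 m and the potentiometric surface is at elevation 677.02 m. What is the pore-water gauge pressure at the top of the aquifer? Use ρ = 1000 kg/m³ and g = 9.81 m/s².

Pressure head at the aquifer top: ψ = h − z = 677.02 − 621.83 = 55.19 m.
P = ρgψ = 1000 × 9.81 × 55.19 = 541414 Pa ≈ 541 kPa.

P ≈ 541 kPa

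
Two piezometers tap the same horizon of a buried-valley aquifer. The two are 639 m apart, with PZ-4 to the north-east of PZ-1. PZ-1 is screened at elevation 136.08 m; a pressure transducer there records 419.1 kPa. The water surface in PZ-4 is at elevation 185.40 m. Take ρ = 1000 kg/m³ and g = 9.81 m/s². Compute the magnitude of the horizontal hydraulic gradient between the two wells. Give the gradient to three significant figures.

i ≈ 0.0103

Pressure head at PZ-1: ψ = P/(ρg) = 419.1×1000 / (1000 × 9.81) = 42.72 m.
Total head at PZ-1: h = z + ψ = 136.08 + 42.72 = 178.80 m.
Total head at PZ-4: h = 185.40 m (water level in the piezometer is the total head).
Head difference: h(PZ-1) − h(PZ-4) = 178.80 − 185.40 = -6.60 m.
Hydraulic gradient: i = |Δh| / L = 6.60 / 639 = 0.0103.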